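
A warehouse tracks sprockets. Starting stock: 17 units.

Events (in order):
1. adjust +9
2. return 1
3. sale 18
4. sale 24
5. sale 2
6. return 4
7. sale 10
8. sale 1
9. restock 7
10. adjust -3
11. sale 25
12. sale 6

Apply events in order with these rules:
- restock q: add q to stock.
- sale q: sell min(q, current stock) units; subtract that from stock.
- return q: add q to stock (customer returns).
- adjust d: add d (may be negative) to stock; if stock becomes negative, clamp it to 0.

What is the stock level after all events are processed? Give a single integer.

Processing events:
Start: stock = 17
  Event 1 (adjust +9): 17 + 9 = 26
  Event 2 (return 1): 26 + 1 = 27
  Event 3 (sale 18): sell min(18,27)=18. stock: 27 - 18 = 9. total_sold = 18
  Event 4 (sale 24): sell min(24,9)=9. stock: 9 - 9 = 0. total_sold = 27
  Event 5 (sale 2): sell min(2,0)=0. stock: 0 - 0 = 0. total_sold = 27
  Event 6 (return 4): 0 + 4 = 4
  Event 7 (sale 10): sell min(10,4)=4. stock: 4 - 4 = 0. total_sold = 31
  Event 8 (sale 1): sell min(1,0)=0. stock: 0 - 0 = 0. total_sold = 31
  Event 9 (restock 7): 0 + 7 = 7
  Event 10 (adjust -3): 7 + -3 = 4
  Event 11 (sale 25): sell min(25,4)=4. stock: 4 - 4 = 0. total_sold = 35
  Event 12 (sale 6): sell min(6,0)=0. stock: 0 - 0 = 0. total_sold = 35
Final: stock = 0, total_sold = 35

Answer: 0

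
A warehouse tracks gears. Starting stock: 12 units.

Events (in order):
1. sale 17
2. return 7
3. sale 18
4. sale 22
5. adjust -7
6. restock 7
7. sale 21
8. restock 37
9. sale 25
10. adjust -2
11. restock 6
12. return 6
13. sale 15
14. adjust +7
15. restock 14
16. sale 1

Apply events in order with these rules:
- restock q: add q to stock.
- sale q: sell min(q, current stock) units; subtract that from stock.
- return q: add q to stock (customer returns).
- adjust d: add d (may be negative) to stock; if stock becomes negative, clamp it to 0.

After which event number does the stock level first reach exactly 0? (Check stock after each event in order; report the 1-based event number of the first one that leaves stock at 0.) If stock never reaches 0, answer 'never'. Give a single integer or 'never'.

Processing events:
Start: stock = 12
  Event 1 (sale 17): sell min(17,12)=12. stock: 12 - 12 = 0. total_sold = 12
  Event 2 (return 7): 0 + 7 = 7
  Event 3 (sale 18): sell min(18,7)=7. stock: 7 - 7 = 0. total_sold = 19
  Event 4 (sale 22): sell min(22,0)=0. stock: 0 - 0 = 0. total_sold = 19
  Event 5 (adjust -7): 0 + -7 = 0 (clamped to 0)
  Event 6 (restock 7): 0 + 7 = 7
  Event 7 (sale 21): sell min(21,7)=7. stock: 7 - 7 = 0. total_sold = 26
  Event 8 (restock 37): 0 + 37 = 37
  Event 9 (sale 25): sell min(25,37)=25. stock: 37 - 25 = 12. total_sold = 51
  Event 10 (adjust -2): 12 + -2 = 10
  Event 11 (restock 6): 10 + 6 = 16
  Event 12 (return 6): 16 + 6 = 22
  Event 13 (sale 15): sell min(15,22)=15. stock: 22 - 15 = 7. total_sold = 66
  Event 14 (adjust +7): 7 + 7 = 14
  Event 15 (restock 14): 14 + 14 = 28
  Event 16 (sale 1): sell min(1,28)=1. stock: 28 - 1 = 27. total_sold = 67
Final: stock = 27, total_sold = 67

First zero at event 1.

Answer: 1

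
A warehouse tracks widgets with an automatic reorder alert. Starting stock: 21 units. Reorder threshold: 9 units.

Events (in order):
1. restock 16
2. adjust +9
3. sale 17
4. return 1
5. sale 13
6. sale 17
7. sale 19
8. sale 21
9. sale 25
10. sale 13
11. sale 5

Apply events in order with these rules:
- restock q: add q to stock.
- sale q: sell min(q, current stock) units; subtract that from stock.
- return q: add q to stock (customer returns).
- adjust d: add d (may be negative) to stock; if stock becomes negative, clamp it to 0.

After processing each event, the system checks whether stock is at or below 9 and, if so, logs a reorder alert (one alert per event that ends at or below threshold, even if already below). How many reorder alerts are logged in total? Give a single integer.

Processing events:
Start: stock = 21
  Event 1 (restock 16): 21 + 16 = 37
  Event 2 (adjust +9): 37 + 9 = 46
  Event 3 (sale 17): sell min(17,46)=17. stock: 46 - 17 = 29. total_sold = 17
  Event 4 (return 1): 29 + 1 = 30
  Event 5 (sale 13): sell min(13,30)=13. stock: 30 - 13 = 17. total_sold = 30
  Event 6 (sale 17): sell min(17,17)=17. stock: 17 - 17 = 0. total_sold = 47
  Event 7 (sale 19): sell min(19,0)=0. stock: 0 - 0 = 0. total_sold = 47
  Event 8 (sale 21): sell min(21,0)=0. stock: 0 - 0 = 0. total_sold = 47
  Event 9 (sale 25): sell min(25,0)=0. stock: 0 - 0 = 0. total_sold = 47
  Event 10 (sale 13): sell min(13,0)=0. stock: 0 - 0 = 0. total_sold = 47
  Event 11 (sale 5): sell min(5,0)=0. stock: 0 - 0 = 0. total_sold = 47
Final: stock = 0, total_sold = 47

Checking against threshold 9:
  After event 1: stock=37 > 9
  After event 2: stock=46 > 9
  After event 3: stock=29 > 9
  After event 4: stock=30 > 9
  After event 5: stock=17 > 9
  After event 6: stock=0 <= 9 -> ALERT
  After event 7: stock=0 <= 9 -> ALERT
  After event 8: stock=0 <= 9 -> ALERT
  After event 9: stock=0 <= 9 -> ALERT
  After event 10: stock=0 <= 9 -> ALERT
  After event 11: stock=0 <= 9 -> ALERT
Alert events: [6, 7, 8, 9, 10, 11]. Count = 6

Answer: 6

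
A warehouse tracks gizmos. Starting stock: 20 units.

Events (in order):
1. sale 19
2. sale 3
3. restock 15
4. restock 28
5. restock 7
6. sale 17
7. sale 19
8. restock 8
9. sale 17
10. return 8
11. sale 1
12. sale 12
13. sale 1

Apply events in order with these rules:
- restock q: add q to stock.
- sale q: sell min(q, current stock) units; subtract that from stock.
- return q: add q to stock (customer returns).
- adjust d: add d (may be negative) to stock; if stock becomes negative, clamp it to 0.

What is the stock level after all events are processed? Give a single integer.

Answer: 0

Derivation:
Processing events:
Start: stock = 20
  Event 1 (sale 19): sell min(19,20)=19. stock: 20 - 19 = 1. total_sold = 19
  Event 2 (sale 3): sell min(3,1)=1. stock: 1 - 1 = 0. total_sold = 20
  Event 3 (restock 15): 0 + 15 = 15
  Event 4 (restock 28): 15 + 28 = 43
  Event 5 (restock 7): 43 + 7 = 50
  Event 6 (sale 17): sell min(17,50)=17. stock: 50 - 17 = 33. total_sold = 37
  Event 7 (sale 19): sell min(19,33)=19. stock: 33 - 19 = 14. total_sold = 56
  Event 8 (restock 8): 14 + 8 = 22
  Event 9 (sale 17): sell min(17,22)=17. stock: 22 - 17 = 5. total_sold = 73
  Event 10 (return 8): 5 + 8 = 13
  Event 11 (sale 1): sell min(1,13)=1. stock: 13 - 1 = 12. total_sold = 74
  Event 12 (sale 12): sell min(12,12)=12. stock: 12 - 12 = 0. total_sold = 86
  Event 13 (sale 1): sell min(1,0)=0. stock: 0 - 0 = 0. total_sold = 86
Final: stock = 0, total_sold = 86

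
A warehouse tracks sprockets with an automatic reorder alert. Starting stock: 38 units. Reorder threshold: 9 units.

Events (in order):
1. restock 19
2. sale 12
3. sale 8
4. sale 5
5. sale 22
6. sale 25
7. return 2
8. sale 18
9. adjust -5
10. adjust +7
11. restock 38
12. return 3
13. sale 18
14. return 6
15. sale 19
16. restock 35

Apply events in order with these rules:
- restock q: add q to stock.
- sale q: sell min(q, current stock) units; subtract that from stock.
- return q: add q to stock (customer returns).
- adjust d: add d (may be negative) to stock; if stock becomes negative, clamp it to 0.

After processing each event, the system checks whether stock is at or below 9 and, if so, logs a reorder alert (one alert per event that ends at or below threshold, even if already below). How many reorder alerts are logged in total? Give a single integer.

Answer: 5

Derivation:
Processing events:
Start: stock = 38
  Event 1 (restock 19): 38 + 19 = 57
  Event 2 (sale 12): sell min(12,57)=12. stock: 57 - 12 = 45. total_sold = 12
  Event 3 (sale 8): sell min(8,45)=8. stock: 45 - 8 = 37. total_sold = 20
  Event 4 (sale 5): sell min(5,37)=5. stock: 37 - 5 = 32. total_sold = 25
  Event 5 (sale 22): sell min(22,32)=22. stock: 32 - 22 = 10. total_sold = 47
  Event 6 (sale 25): sell min(25,10)=10. stock: 10 - 10 = 0. total_sold = 57
  Event 7 (return 2): 0 + 2 = 2
  Event 8 (sale 18): sell min(18,2)=2. stock: 2 - 2 = 0. total_sold = 59
  Event 9 (adjust -5): 0 + -5 = 0 (clamped to 0)
  Event 10 (adjust +7): 0 + 7 = 7
  Event 11 (restock 38): 7 + 38 = 45
  Event 12 (return 3): 45 + 3 = 48
  Event 13 (sale 18): sell min(18,48)=18. stock: 48 - 18 = 30. total_sold = 77
  Event 14 (return 6): 30 + 6 = 36
  Event 15 (sale 19): sell min(19,36)=19. stock: 36 - 19 = 17. total_sold = 96
  Event 16 (restock 35): 17 + 35 = 52
Final: stock = 52, total_sold = 96

Checking against threshold 9:
  After event 1: stock=57 > 9
  After event 2: stock=45 > 9
  After event 3: stock=37 > 9
  After event 4: stock=32 > 9
  After event 5: stock=10 > 9
  After event 6: stock=0 <= 9 -> ALERT
  After event 7: stock=2 <= 9 -> ALERT
  After event 8: stock=0 <= 9 -> ALERT
  After event 9: stock=0 <= 9 -> ALERT
  After event 10: stock=7 <= 9 -> ALERT
  After event 11: stock=45 > 9
  After event 12: stock=48 > 9
  After event 13: stock=30 > 9
  After event 14: stock=36 > 9
  After event 15: stock=17 > 9
  After event 16: stock=52 > 9
Alert events: [6, 7, 8, 9, 10]. Count = 5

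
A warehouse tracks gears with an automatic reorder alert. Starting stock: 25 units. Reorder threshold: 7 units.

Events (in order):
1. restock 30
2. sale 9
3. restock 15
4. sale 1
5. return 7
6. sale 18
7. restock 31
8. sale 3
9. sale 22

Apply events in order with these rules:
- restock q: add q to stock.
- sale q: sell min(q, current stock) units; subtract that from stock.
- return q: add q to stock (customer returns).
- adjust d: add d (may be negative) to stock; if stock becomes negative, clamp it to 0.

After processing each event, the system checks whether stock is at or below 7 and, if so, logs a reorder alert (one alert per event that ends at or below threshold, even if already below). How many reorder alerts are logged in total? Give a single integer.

Answer: 0

Derivation:
Processing events:
Start: stock = 25
  Event 1 (restock 30): 25 + 30 = 55
  Event 2 (sale 9): sell min(9,55)=9. stock: 55 - 9 = 46. total_sold = 9
  Event 3 (restock 15): 46 + 15 = 61
  Event 4 (sale 1): sell min(1,61)=1. stock: 61 - 1 = 60. total_sold = 10
  Event 5 (return 7): 60 + 7 = 67
  Event 6 (sale 18): sell min(18,67)=18. stock: 67 - 18 = 49. total_sold = 28
  Event 7 (restock 31): 49 + 31 = 80
  Event 8 (sale 3): sell min(3,80)=3. stock: 80 - 3 = 77. total_sold = 31
  Event 9 (sale 22): sell min(22,77)=22. stock: 77 - 22 = 55. total_sold = 53
Final: stock = 55, total_sold = 53

Checking against threshold 7:
  After event 1: stock=55 > 7
  After event 2: stock=46 > 7
  After event 3: stock=61 > 7
  After event 4: stock=60 > 7
  After event 5: stock=67 > 7
  After event 6: stock=49 > 7
  After event 7: stock=80 > 7
  After event 8: stock=77 > 7
  After event 9: stock=55 > 7
Alert events: []. Count = 0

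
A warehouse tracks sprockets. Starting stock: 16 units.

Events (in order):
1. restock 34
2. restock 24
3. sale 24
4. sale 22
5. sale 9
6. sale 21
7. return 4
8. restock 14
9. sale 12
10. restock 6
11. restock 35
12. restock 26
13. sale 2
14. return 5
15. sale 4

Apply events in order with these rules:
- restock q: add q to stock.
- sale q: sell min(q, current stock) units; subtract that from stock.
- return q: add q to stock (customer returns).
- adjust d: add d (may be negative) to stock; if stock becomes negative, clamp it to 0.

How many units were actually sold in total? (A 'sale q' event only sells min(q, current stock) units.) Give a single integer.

Answer: 92

Derivation:
Processing events:
Start: stock = 16
  Event 1 (restock 34): 16 + 34 = 50
  Event 2 (restock 24): 50 + 24 = 74
  Event 3 (sale 24): sell min(24,74)=24. stock: 74 - 24 = 50. total_sold = 24
  Event 4 (sale 22): sell min(22,50)=22. stock: 50 - 22 = 28. total_sold = 46
  Event 5 (sale 9): sell min(9,28)=9. stock: 28 - 9 = 19. total_sold = 55
  Event 6 (sale 21): sell min(21,19)=19. stock: 19 - 19 = 0. total_sold = 74
  Event 7 (return 4): 0 + 4 = 4
  Event 8 (restock 14): 4 + 14 = 18
  Event 9 (sale 12): sell min(12,18)=12. stock: 18 - 12 = 6. total_sold = 86
  Event 10 (restock 6): 6 + 6 = 12
  Event 11 (restock 35): 12 + 35 = 47
  Event 12 (restock 26): 47 + 26 = 73
  Event 13 (sale 2): sell min(2,73)=2. stock: 73 - 2 = 71. total_sold = 88
  Event 14 (return 5): 71 + 5 = 76
  Event 15 (sale 4): sell min(4,76)=4. stock: 76 - 4 = 72. total_sold = 92
Final: stock = 72, total_sold = 92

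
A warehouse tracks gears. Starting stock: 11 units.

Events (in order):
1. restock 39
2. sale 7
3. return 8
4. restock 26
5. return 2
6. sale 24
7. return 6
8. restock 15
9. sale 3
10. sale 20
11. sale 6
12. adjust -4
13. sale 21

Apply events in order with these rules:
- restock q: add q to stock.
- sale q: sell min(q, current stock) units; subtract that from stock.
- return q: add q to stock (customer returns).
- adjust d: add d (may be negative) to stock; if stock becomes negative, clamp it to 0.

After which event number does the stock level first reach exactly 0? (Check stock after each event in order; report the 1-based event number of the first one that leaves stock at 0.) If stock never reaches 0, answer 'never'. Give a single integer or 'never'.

Answer: never

Derivation:
Processing events:
Start: stock = 11
  Event 1 (restock 39): 11 + 39 = 50
  Event 2 (sale 7): sell min(7,50)=7. stock: 50 - 7 = 43. total_sold = 7
  Event 3 (return 8): 43 + 8 = 51
  Event 4 (restock 26): 51 + 26 = 77
  Event 5 (return 2): 77 + 2 = 79
  Event 6 (sale 24): sell min(24,79)=24. stock: 79 - 24 = 55. total_sold = 31
  Event 7 (return 6): 55 + 6 = 61
  Event 8 (restock 15): 61 + 15 = 76
  Event 9 (sale 3): sell min(3,76)=3. stock: 76 - 3 = 73. total_sold = 34
  Event 10 (sale 20): sell min(20,73)=20. stock: 73 - 20 = 53. total_sold = 54
  Event 11 (sale 6): sell min(6,53)=6. stock: 53 - 6 = 47. total_sold = 60
  Event 12 (adjust -4): 47 + -4 = 43
  Event 13 (sale 21): sell min(21,43)=21. stock: 43 - 21 = 22. total_sold = 81
Final: stock = 22, total_sold = 81

Stock never reaches 0.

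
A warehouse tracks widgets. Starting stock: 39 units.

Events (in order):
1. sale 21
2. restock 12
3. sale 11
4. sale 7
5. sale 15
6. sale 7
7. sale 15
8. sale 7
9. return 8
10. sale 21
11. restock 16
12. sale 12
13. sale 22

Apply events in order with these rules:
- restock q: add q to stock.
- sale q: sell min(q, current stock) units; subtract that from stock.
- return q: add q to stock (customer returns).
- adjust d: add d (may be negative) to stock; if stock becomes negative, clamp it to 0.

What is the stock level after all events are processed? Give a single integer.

Answer: 0

Derivation:
Processing events:
Start: stock = 39
  Event 1 (sale 21): sell min(21,39)=21. stock: 39 - 21 = 18. total_sold = 21
  Event 2 (restock 12): 18 + 12 = 30
  Event 3 (sale 11): sell min(11,30)=11. stock: 30 - 11 = 19. total_sold = 32
  Event 4 (sale 7): sell min(7,19)=7. stock: 19 - 7 = 12. total_sold = 39
  Event 5 (sale 15): sell min(15,12)=12. stock: 12 - 12 = 0. total_sold = 51
  Event 6 (sale 7): sell min(7,0)=0. stock: 0 - 0 = 0. total_sold = 51
  Event 7 (sale 15): sell min(15,0)=0. stock: 0 - 0 = 0. total_sold = 51
  Event 8 (sale 7): sell min(7,0)=0. stock: 0 - 0 = 0. total_sold = 51
  Event 9 (return 8): 0 + 8 = 8
  Event 10 (sale 21): sell min(21,8)=8. stock: 8 - 8 = 0. total_sold = 59
  Event 11 (restock 16): 0 + 16 = 16
  Event 12 (sale 12): sell min(12,16)=12. stock: 16 - 12 = 4. total_sold = 71
  Event 13 (sale 22): sell min(22,4)=4. stock: 4 - 4 = 0. total_sold = 75
Final: stock = 0, total_sold = 75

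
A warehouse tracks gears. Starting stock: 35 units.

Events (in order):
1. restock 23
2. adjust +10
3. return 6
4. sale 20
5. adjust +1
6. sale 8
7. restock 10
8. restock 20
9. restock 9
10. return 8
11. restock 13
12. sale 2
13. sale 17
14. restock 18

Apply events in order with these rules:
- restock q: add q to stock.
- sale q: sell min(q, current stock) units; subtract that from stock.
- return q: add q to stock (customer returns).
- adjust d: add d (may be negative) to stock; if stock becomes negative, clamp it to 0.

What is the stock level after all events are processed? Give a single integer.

Processing events:
Start: stock = 35
  Event 1 (restock 23): 35 + 23 = 58
  Event 2 (adjust +10): 58 + 10 = 68
  Event 3 (return 6): 68 + 6 = 74
  Event 4 (sale 20): sell min(20,74)=20. stock: 74 - 20 = 54. total_sold = 20
  Event 5 (adjust +1): 54 + 1 = 55
  Event 6 (sale 8): sell min(8,55)=8. stock: 55 - 8 = 47. total_sold = 28
  Event 7 (restock 10): 47 + 10 = 57
  Event 8 (restock 20): 57 + 20 = 77
  Event 9 (restock 9): 77 + 9 = 86
  Event 10 (return 8): 86 + 8 = 94
  Event 11 (restock 13): 94 + 13 = 107
  Event 12 (sale 2): sell min(2,107)=2. stock: 107 - 2 = 105. total_sold = 30
  Event 13 (sale 17): sell min(17,105)=17. stock: 105 - 17 = 88. total_sold = 47
  Event 14 (restock 18): 88 + 18 = 106
Final: stock = 106, total_sold = 47

Answer: 106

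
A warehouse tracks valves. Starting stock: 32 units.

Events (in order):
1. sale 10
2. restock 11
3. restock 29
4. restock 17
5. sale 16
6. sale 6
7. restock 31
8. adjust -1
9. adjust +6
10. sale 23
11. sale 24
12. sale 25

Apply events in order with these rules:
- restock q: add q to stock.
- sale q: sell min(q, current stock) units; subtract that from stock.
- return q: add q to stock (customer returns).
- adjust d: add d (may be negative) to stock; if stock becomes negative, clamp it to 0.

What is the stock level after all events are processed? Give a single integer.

Processing events:
Start: stock = 32
  Event 1 (sale 10): sell min(10,32)=10. stock: 32 - 10 = 22. total_sold = 10
  Event 2 (restock 11): 22 + 11 = 33
  Event 3 (restock 29): 33 + 29 = 62
  Event 4 (restock 17): 62 + 17 = 79
  Event 5 (sale 16): sell min(16,79)=16. stock: 79 - 16 = 63. total_sold = 26
  Event 6 (sale 6): sell min(6,63)=6. stock: 63 - 6 = 57. total_sold = 32
  Event 7 (restock 31): 57 + 31 = 88
  Event 8 (adjust -1): 88 + -1 = 87
  Event 9 (adjust +6): 87 + 6 = 93
  Event 10 (sale 23): sell min(23,93)=23. stock: 93 - 23 = 70. total_sold = 55
  Event 11 (sale 24): sell min(24,70)=24. stock: 70 - 24 = 46. total_sold = 79
  Event 12 (sale 25): sell min(25,46)=25. stock: 46 - 25 = 21. total_sold = 104
Final: stock = 21, total_sold = 104

Answer: 21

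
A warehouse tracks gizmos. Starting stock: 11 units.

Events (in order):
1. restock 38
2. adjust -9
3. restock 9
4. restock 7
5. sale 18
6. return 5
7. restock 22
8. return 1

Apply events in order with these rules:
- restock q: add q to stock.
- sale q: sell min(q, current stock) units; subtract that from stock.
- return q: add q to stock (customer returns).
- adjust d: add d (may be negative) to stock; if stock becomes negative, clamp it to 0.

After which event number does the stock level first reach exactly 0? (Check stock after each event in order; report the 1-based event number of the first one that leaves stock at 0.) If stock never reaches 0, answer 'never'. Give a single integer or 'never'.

Answer: never

Derivation:
Processing events:
Start: stock = 11
  Event 1 (restock 38): 11 + 38 = 49
  Event 2 (adjust -9): 49 + -9 = 40
  Event 3 (restock 9): 40 + 9 = 49
  Event 4 (restock 7): 49 + 7 = 56
  Event 5 (sale 18): sell min(18,56)=18. stock: 56 - 18 = 38. total_sold = 18
  Event 6 (return 5): 38 + 5 = 43
  Event 7 (restock 22): 43 + 22 = 65
  Event 8 (return 1): 65 + 1 = 66
Final: stock = 66, total_sold = 18

Stock never reaches 0.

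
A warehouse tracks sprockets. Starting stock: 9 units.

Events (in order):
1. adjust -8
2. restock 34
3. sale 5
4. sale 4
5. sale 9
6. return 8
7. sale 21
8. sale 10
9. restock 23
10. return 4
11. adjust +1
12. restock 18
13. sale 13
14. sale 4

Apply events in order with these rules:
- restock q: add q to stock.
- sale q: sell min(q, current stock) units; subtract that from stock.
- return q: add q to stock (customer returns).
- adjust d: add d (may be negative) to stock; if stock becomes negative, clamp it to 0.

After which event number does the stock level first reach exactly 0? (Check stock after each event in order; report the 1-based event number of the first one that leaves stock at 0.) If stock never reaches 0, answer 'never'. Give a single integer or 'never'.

Processing events:
Start: stock = 9
  Event 1 (adjust -8): 9 + -8 = 1
  Event 2 (restock 34): 1 + 34 = 35
  Event 3 (sale 5): sell min(5,35)=5. stock: 35 - 5 = 30. total_sold = 5
  Event 4 (sale 4): sell min(4,30)=4. stock: 30 - 4 = 26. total_sold = 9
  Event 5 (sale 9): sell min(9,26)=9. stock: 26 - 9 = 17. total_sold = 18
  Event 6 (return 8): 17 + 8 = 25
  Event 7 (sale 21): sell min(21,25)=21. stock: 25 - 21 = 4. total_sold = 39
  Event 8 (sale 10): sell min(10,4)=4. stock: 4 - 4 = 0. total_sold = 43
  Event 9 (restock 23): 0 + 23 = 23
  Event 10 (return 4): 23 + 4 = 27
  Event 11 (adjust +1): 27 + 1 = 28
  Event 12 (restock 18): 28 + 18 = 46
  Event 13 (sale 13): sell min(13,46)=13. stock: 46 - 13 = 33. total_sold = 56
  Event 14 (sale 4): sell min(4,33)=4. stock: 33 - 4 = 29. total_sold = 60
Final: stock = 29, total_sold = 60

First zero at event 8.

Answer: 8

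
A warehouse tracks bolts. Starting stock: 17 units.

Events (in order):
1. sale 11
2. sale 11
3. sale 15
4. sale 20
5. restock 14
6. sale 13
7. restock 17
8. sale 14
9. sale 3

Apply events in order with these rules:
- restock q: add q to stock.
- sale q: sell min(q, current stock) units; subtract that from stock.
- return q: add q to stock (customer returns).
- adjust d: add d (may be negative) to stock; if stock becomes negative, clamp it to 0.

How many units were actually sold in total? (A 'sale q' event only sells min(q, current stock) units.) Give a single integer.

Processing events:
Start: stock = 17
  Event 1 (sale 11): sell min(11,17)=11. stock: 17 - 11 = 6. total_sold = 11
  Event 2 (sale 11): sell min(11,6)=6. stock: 6 - 6 = 0. total_sold = 17
  Event 3 (sale 15): sell min(15,0)=0. stock: 0 - 0 = 0. total_sold = 17
  Event 4 (sale 20): sell min(20,0)=0. stock: 0 - 0 = 0. total_sold = 17
  Event 5 (restock 14): 0 + 14 = 14
  Event 6 (sale 13): sell min(13,14)=13. stock: 14 - 13 = 1. total_sold = 30
  Event 7 (restock 17): 1 + 17 = 18
  Event 8 (sale 14): sell min(14,18)=14. stock: 18 - 14 = 4. total_sold = 44
  Event 9 (sale 3): sell min(3,4)=3. stock: 4 - 3 = 1. total_sold = 47
Final: stock = 1, total_sold = 47

Answer: 47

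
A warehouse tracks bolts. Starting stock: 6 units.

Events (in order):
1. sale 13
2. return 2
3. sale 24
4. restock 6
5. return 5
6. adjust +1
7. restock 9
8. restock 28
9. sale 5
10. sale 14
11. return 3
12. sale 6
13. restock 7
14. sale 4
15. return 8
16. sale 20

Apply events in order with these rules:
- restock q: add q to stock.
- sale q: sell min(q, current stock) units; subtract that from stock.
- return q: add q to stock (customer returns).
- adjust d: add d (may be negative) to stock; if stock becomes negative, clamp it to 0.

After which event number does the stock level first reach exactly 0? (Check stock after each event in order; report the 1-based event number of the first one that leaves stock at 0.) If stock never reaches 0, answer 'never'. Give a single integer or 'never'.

Answer: 1

Derivation:
Processing events:
Start: stock = 6
  Event 1 (sale 13): sell min(13,6)=6. stock: 6 - 6 = 0. total_sold = 6
  Event 2 (return 2): 0 + 2 = 2
  Event 3 (sale 24): sell min(24,2)=2. stock: 2 - 2 = 0. total_sold = 8
  Event 4 (restock 6): 0 + 6 = 6
  Event 5 (return 5): 6 + 5 = 11
  Event 6 (adjust +1): 11 + 1 = 12
  Event 7 (restock 9): 12 + 9 = 21
  Event 8 (restock 28): 21 + 28 = 49
  Event 9 (sale 5): sell min(5,49)=5. stock: 49 - 5 = 44. total_sold = 13
  Event 10 (sale 14): sell min(14,44)=14. stock: 44 - 14 = 30. total_sold = 27
  Event 11 (return 3): 30 + 3 = 33
  Event 12 (sale 6): sell min(6,33)=6. stock: 33 - 6 = 27. total_sold = 33
  Event 13 (restock 7): 27 + 7 = 34
  Event 14 (sale 4): sell min(4,34)=4. stock: 34 - 4 = 30. total_sold = 37
  Event 15 (return 8): 30 + 8 = 38
  Event 16 (sale 20): sell min(20,38)=20. stock: 38 - 20 = 18. total_sold = 57
Final: stock = 18, total_sold = 57

First zero at event 1.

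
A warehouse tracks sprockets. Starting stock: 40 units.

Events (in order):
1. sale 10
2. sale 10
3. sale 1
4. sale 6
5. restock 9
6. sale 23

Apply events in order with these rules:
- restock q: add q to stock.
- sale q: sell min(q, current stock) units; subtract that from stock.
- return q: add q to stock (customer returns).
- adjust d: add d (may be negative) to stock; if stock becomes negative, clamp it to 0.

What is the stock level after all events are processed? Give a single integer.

Processing events:
Start: stock = 40
  Event 1 (sale 10): sell min(10,40)=10. stock: 40 - 10 = 30. total_sold = 10
  Event 2 (sale 10): sell min(10,30)=10. stock: 30 - 10 = 20. total_sold = 20
  Event 3 (sale 1): sell min(1,20)=1. stock: 20 - 1 = 19. total_sold = 21
  Event 4 (sale 6): sell min(6,19)=6. stock: 19 - 6 = 13. total_sold = 27
  Event 5 (restock 9): 13 + 9 = 22
  Event 6 (sale 23): sell min(23,22)=22. stock: 22 - 22 = 0. total_sold = 49
Final: stock = 0, total_sold = 49

Answer: 0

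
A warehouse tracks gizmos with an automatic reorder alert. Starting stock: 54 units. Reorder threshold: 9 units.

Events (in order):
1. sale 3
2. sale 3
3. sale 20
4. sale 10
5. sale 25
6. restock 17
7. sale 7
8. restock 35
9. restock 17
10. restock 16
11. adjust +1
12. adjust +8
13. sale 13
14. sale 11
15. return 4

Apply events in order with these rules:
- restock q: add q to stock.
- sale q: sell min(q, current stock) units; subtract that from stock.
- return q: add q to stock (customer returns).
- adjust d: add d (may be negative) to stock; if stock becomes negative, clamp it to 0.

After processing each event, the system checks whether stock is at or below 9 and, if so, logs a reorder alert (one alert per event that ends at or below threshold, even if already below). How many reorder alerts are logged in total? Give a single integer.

Processing events:
Start: stock = 54
  Event 1 (sale 3): sell min(3,54)=3. stock: 54 - 3 = 51. total_sold = 3
  Event 2 (sale 3): sell min(3,51)=3. stock: 51 - 3 = 48. total_sold = 6
  Event 3 (sale 20): sell min(20,48)=20. stock: 48 - 20 = 28. total_sold = 26
  Event 4 (sale 10): sell min(10,28)=10. stock: 28 - 10 = 18. total_sold = 36
  Event 5 (sale 25): sell min(25,18)=18. stock: 18 - 18 = 0. total_sold = 54
  Event 6 (restock 17): 0 + 17 = 17
  Event 7 (sale 7): sell min(7,17)=7. stock: 17 - 7 = 10. total_sold = 61
  Event 8 (restock 35): 10 + 35 = 45
  Event 9 (restock 17): 45 + 17 = 62
  Event 10 (restock 16): 62 + 16 = 78
  Event 11 (adjust +1): 78 + 1 = 79
  Event 12 (adjust +8): 79 + 8 = 87
  Event 13 (sale 13): sell min(13,87)=13. stock: 87 - 13 = 74. total_sold = 74
  Event 14 (sale 11): sell min(11,74)=11. stock: 74 - 11 = 63. total_sold = 85
  Event 15 (return 4): 63 + 4 = 67
Final: stock = 67, total_sold = 85

Checking against threshold 9:
  After event 1: stock=51 > 9
  After event 2: stock=48 > 9
  After event 3: stock=28 > 9
  After event 4: stock=18 > 9
  After event 5: stock=0 <= 9 -> ALERT
  After event 6: stock=17 > 9
  After event 7: stock=10 > 9
  After event 8: stock=45 > 9
  After event 9: stock=62 > 9
  After event 10: stock=78 > 9
  After event 11: stock=79 > 9
  After event 12: stock=87 > 9
  After event 13: stock=74 > 9
  After event 14: stock=63 > 9
  After event 15: stock=67 > 9
Alert events: [5]. Count = 1

Answer: 1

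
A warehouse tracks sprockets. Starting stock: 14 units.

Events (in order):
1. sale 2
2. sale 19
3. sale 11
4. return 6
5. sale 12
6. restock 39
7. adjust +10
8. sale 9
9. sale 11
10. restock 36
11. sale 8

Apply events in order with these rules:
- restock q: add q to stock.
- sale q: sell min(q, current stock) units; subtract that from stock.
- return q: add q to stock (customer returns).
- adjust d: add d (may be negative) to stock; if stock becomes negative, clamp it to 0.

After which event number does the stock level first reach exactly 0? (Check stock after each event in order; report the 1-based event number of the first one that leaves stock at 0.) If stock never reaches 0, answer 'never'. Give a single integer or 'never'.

Answer: 2

Derivation:
Processing events:
Start: stock = 14
  Event 1 (sale 2): sell min(2,14)=2. stock: 14 - 2 = 12. total_sold = 2
  Event 2 (sale 19): sell min(19,12)=12. stock: 12 - 12 = 0. total_sold = 14
  Event 3 (sale 11): sell min(11,0)=0. stock: 0 - 0 = 0. total_sold = 14
  Event 4 (return 6): 0 + 6 = 6
  Event 5 (sale 12): sell min(12,6)=6. stock: 6 - 6 = 0. total_sold = 20
  Event 6 (restock 39): 0 + 39 = 39
  Event 7 (adjust +10): 39 + 10 = 49
  Event 8 (sale 9): sell min(9,49)=9. stock: 49 - 9 = 40. total_sold = 29
  Event 9 (sale 11): sell min(11,40)=11. stock: 40 - 11 = 29. total_sold = 40
  Event 10 (restock 36): 29 + 36 = 65
  Event 11 (sale 8): sell min(8,65)=8. stock: 65 - 8 = 57. total_sold = 48
Final: stock = 57, total_sold = 48

First zero at event 2.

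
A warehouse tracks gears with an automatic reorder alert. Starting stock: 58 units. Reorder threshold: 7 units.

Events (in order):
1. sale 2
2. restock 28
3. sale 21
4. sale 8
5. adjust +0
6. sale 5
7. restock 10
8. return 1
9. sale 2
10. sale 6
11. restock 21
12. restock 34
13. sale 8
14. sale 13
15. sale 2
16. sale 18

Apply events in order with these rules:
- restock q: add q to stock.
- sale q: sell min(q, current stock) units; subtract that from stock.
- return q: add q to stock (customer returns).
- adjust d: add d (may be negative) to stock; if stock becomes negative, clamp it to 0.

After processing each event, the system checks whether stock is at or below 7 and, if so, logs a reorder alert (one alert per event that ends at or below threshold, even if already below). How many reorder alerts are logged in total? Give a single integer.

Answer: 0

Derivation:
Processing events:
Start: stock = 58
  Event 1 (sale 2): sell min(2,58)=2. stock: 58 - 2 = 56. total_sold = 2
  Event 2 (restock 28): 56 + 28 = 84
  Event 3 (sale 21): sell min(21,84)=21. stock: 84 - 21 = 63. total_sold = 23
  Event 4 (sale 8): sell min(8,63)=8. stock: 63 - 8 = 55. total_sold = 31
  Event 5 (adjust +0): 55 + 0 = 55
  Event 6 (sale 5): sell min(5,55)=5. stock: 55 - 5 = 50. total_sold = 36
  Event 7 (restock 10): 50 + 10 = 60
  Event 8 (return 1): 60 + 1 = 61
  Event 9 (sale 2): sell min(2,61)=2. stock: 61 - 2 = 59. total_sold = 38
  Event 10 (sale 6): sell min(6,59)=6. stock: 59 - 6 = 53. total_sold = 44
  Event 11 (restock 21): 53 + 21 = 74
  Event 12 (restock 34): 74 + 34 = 108
  Event 13 (sale 8): sell min(8,108)=8. stock: 108 - 8 = 100. total_sold = 52
  Event 14 (sale 13): sell min(13,100)=13. stock: 100 - 13 = 87. total_sold = 65
  Event 15 (sale 2): sell min(2,87)=2. stock: 87 - 2 = 85. total_sold = 67
  Event 16 (sale 18): sell min(18,85)=18. stock: 85 - 18 = 67. total_sold = 85
Final: stock = 67, total_sold = 85

Checking against threshold 7:
  After event 1: stock=56 > 7
  After event 2: stock=84 > 7
  After event 3: stock=63 > 7
  After event 4: stock=55 > 7
  After event 5: stock=55 > 7
  After event 6: stock=50 > 7
  After event 7: stock=60 > 7
  After event 8: stock=61 > 7
  After event 9: stock=59 > 7
  After event 10: stock=53 > 7
  After event 11: stock=74 > 7
  After event 12: stock=108 > 7
  After event 13: stock=100 > 7
  After event 14: stock=87 > 7
  After event 15: stock=85 > 7
  After event 16: stock=67 > 7
Alert events: []. Count = 0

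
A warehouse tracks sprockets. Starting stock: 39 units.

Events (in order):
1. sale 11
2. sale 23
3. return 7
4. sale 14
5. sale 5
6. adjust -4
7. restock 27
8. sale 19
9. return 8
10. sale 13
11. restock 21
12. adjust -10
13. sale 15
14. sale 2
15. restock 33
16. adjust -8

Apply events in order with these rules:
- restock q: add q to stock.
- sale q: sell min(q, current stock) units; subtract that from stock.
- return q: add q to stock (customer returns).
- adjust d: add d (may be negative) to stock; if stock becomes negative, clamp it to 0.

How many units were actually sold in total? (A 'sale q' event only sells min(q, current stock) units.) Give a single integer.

Answer: 92

Derivation:
Processing events:
Start: stock = 39
  Event 1 (sale 11): sell min(11,39)=11. stock: 39 - 11 = 28. total_sold = 11
  Event 2 (sale 23): sell min(23,28)=23. stock: 28 - 23 = 5. total_sold = 34
  Event 3 (return 7): 5 + 7 = 12
  Event 4 (sale 14): sell min(14,12)=12. stock: 12 - 12 = 0. total_sold = 46
  Event 5 (sale 5): sell min(5,0)=0. stock: 0 - 0 = 0. total_sold = 46
  Event 6 (adjust -4): 0 + -4 = 0 (clamped to 0)
  Event 7 (restock 27): 0 + 27 = 27
  Event 8 (sale 19): sell min(19,27)=19. stock: 27 - 19 = 8. total_sold = 65
  Event 9 (return 8): 8 + 8 = 16
  Event 10 (sale 13): sell min(13,16)=13. stock: 16 - 13 = 3. total_sold = 78
  Event 11 (restock 21): 3 + 21 = 24
  Event 12 (adjust -10): 24 + -10 = 14
  Event 13 (sale 15): sell min(15,14)=14. stock: 14 - 14 = 0. total_sold = 92
  Event 14 (sale 2): sell min(2,0)=0. stock: 0 - 0 = 0. total_sold = 92
  Event 15 (restock 33): 0 + 33 = 33
  Event 16 (adjust -8): 33 + -8 = 25
Final: stock = 25, total_sold = 92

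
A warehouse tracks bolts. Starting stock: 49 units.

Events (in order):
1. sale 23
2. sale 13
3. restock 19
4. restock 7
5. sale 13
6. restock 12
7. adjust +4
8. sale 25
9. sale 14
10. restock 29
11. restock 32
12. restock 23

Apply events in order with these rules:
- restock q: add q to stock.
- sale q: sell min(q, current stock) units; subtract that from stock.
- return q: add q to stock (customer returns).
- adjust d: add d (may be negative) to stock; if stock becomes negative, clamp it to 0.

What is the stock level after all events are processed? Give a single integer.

Processing events:
Start: stock = 49
  Event 1 (sale 23): sell min(23,49)=23. stock: 49 - 23 = 26. total_sold = 23
  Event 2 (sale 13): sell min(13,26)=13. stock: 26 - 13 = 13. total_sold = 36
  Event 3 (restock 19): 13 + 19 = 32
  Event 4 (restock 7): 32 + 7 = 39
  Event 5 (sale 13): sell min(13,39)=13. stock: 39 - 13 = 26. total_sold = 49
  Event 6 (restock 12): 26 + 12 = 38
  Event 7 (adjust +4): 38 + 4 = 42
  Event 8 (sale 25): sell min(25,42)=25. stock: 42 - 25 = 17. total_sold = 74
  Event 9 (sale 14): sell min(14,17)=14. stock: 17 - 14 = 3. total_sold = 88
  Event 10 (restock 29): 3 + 29 = 32
  Event 11 (restock 32): 32 + 32 = 64
  Event 12 (restock 23): 64 + 23 = 87
Final: stock = 87, total_sold = 88

Answer: 87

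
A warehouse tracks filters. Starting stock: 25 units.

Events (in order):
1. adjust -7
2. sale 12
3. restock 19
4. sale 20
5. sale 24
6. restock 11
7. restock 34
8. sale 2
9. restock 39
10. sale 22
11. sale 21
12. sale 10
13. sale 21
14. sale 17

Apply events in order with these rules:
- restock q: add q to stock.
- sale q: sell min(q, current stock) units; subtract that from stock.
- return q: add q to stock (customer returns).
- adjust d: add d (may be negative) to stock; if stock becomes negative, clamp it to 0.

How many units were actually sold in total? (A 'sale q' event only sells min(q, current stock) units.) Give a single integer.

Answer: 121

Derivation:
Processing events:
Start: stock = 25
  Event 1 (adjust -7): 25 + -7 = 18
  Event 2 (sale 12): sell min(12,18)=12. stock: 18 - 12 = 6. total_sold = 12
  Event 3 (restock 19): 6 + 19 = 25
  Event 4 (sale 20): sell min(20,25)=20. stock: 25 - 20 = 5. total_sold = 32
  Event 5 (sale 24): sell min(24,5)=5. stock: 5 - 5 = 0. total_sold = 37
  Event 6 (restock 11): 0 + 11 = 11
  Event 7 (restock 34): 11 + 34 = 45
  Event 8 (sale 2): sell min(2,45)=2. stock: 45 - 2 = 43. total_sold = 39
  Event 9 (restock 39): 43 + 39 = 82
  Event 10 (sale 22): sell min(22,82)=22. stock: 82 - 22 = 60. total_sold = 61
  Event 11 (sale 21): sell min(21,60)=21. stock: 60 - 21 = 39. total_sold = 82
  Event 12 (sale 10): sell min(10,39)=10. stock: 39 - 10 = 29. total_sold = 92
  Event 13 (sale 21): sell min(21,29)=21. stock: 29 - 21 = 8. total_sold = 113
  Event 14 (sale 17): sell min(17,8)=8. stock: 8 - 8 = 0. total_sold = 121
Final: stock = 0, total_sold = 121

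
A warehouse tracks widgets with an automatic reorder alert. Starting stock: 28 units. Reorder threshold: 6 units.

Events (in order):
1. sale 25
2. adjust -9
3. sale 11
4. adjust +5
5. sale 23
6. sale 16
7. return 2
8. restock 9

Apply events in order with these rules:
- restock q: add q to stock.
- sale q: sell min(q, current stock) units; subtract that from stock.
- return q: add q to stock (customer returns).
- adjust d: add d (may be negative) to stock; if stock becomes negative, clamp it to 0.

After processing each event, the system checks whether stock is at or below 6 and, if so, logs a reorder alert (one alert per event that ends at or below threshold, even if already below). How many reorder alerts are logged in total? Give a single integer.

Processing events:
Start: stock = 28
  Event 1 (sale 25): sell min(25,28)=25. stock: 28 - 25 = 3. total_sold = 25
  Event 2 (adjust -9): 3 + -9 = 0 (clamped to 0)
  Event 3 (sale 11): sell min(11,0)=0. stock: 0 - 0 = 0. total_sold = 25
  Event 4 (adjust +5): 0 + 5 = 5
  Event 5 (sale 23): sell min(23,5)=5. stock: 5 - 5 = 0. total_sold = 30
  Event 6 (sale 16): sell min(16,0)=0. stock: 0 - 0 = 0. total_sold = 30
  Event 7 (return 2): 0 + 2 = 2
  Event 8 (restock 9): 2 + 9 = 11
Final: stock = 11, total_sold = 30

Checking against threshold 6:
  After event 1: stock=3 <= 6 -> ALERT
  After event 2: stock=0 <= 6 -> ALERT
  After event 3: stock=0 <= 6 -> ALERT
  After event 4: stock=5 <= 6 -> ALERT
  After event 5: stock=0 <= 6 -> ALERT
  After event 6: stock=0 <= 6 -> ALERT
  After event 7: stock=2 <= 6 -> ALERT
  After event 8: stock=11 > 6
Alert events: [1, 2, 3, 4, 5, 6, 7]. Count = 7

Answer: 7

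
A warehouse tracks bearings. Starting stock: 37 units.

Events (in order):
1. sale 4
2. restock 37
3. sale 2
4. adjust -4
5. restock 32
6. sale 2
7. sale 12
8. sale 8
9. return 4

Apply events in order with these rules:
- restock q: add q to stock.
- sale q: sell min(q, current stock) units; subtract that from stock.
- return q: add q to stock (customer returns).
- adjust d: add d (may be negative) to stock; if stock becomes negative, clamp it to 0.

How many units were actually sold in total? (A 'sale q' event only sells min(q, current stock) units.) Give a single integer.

Answer: 28

Derivation:
Processing events:
Start: stock = 37
  Event 1 (sale 4): sell min(4,37)=4. stock: 37 - 4 = 33. total_sold = 4
  Event 2 (restock 37): 33 + 37 = 70
  Event 3 (sale 2): sell min(2,70)=2. stock: 70 - 2 = 68. total_sold = 6
  Event 4 (adjust -4): 68 + -4 = 64
  Event 5 (restock 32): 64 + 32 = 96
  Event 6 (sale 2): sell min(2,96)=2. stock: 96 - 2 = 94. total_sold = 8
  Event 7 (sale 12): sell min(12,94)=12. stock: 94 - 12 = 82. total_sold = 20
  Event 8 (sale 8): sell min(8,82)=8. stock: 82 - 8 = 74. total_sold = 28
  Event 9 (return 4): 74 + 4 = 78
Final: stock = 78, total_sold = 28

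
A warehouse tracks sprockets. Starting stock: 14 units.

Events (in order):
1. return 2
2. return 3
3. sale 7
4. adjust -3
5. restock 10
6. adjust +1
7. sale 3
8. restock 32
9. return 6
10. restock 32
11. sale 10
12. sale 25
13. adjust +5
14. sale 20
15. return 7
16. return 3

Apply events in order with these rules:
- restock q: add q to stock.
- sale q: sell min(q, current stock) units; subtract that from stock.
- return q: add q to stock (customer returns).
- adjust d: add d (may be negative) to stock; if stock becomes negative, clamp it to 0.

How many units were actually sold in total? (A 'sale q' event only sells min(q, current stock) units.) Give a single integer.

Processing events:
Start: stock = 14
  Event 1 (return 2): 14 + 2 = 16
  Event 2 (return 3): 16 + 3 = 19
  Event 3 (sale 7): sell min(7,19)=7. stock: 19 - 7 = 12. total_sold = 7
  Event 4 (adjust -3): 12 + -3 = 9
  Event 5 (restock 10): 9 + 10 = 19
  Event 6 (adjust +1): 19 + 1 = 20
  Event 7 (sale 3): sell min(3,20)=3. stock: 20 - 3 = 17. total_sold = 10
  Event 8 (restock 32): 17 + 32 = 49
  Event 9 (return 6): 49 + 6 = 55
  Event 10 (restock 32): 55 + 32 = 87
  Event 11 (sale 10): sell min(10,87)=10. stock: 87 - 10 = 77. total_sold = 20
  Event 12 (sale 25): sell min(25,77)=25. stock: 77 - 25 = 52. total_sold = 45
  Event 13 (adjust +5): 52 + 5 = 57
  Event 14 (sale 20): sell min(20,57)=20. stock: 57 - 20 = 37. total_sold = 65
  Event 15 (return 7): 37 + 7 = 44
  Event 16 (return 3): 44 + 3 = 47
Final: stock = 47, total_sold = 65

Answer: 65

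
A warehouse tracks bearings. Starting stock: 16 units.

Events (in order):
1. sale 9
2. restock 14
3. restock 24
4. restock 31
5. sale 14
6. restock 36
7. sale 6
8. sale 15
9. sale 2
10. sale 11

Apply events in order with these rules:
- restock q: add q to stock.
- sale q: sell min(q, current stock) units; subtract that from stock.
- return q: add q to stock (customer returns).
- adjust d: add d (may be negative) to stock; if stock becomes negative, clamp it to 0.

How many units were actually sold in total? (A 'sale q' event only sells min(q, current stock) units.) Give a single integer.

Processing events:
Start: stock = 16
  Event 1 (sale 9): sell min(9,16)=9. stock: 16 - 9 = 7. total_sold = 9
  Event 2 (restock 14): 7 + 14 = 21
  Event 3 (restock 24): 21 + 24 = 45
  Event 4 (restock 31): 45 + 31 = 76
  Event 5 (sale 14): sell min(14,76)=14. stock: 76 - 14 = 62. total_sold = 23
  Event 6 (restock 36): 62 + 36 = 98
  Event 7 (sale 6): sell min(6,98)=6. stock: 98 - 6 = 92. total_sold = 29
  Event 8 (sale 15): sell min(15,92)=15. stock: 92 - 15 = 77. total_sold = 44
  Event 9 (sale 2): sell min(2,77)=2. stock: 77 - 2 = 75. total_sold = 46
  Event 10 (sale 11): sell min(11,75)=11. stock: 75 - 11 = 64. total_sold = 57
Final: stock = 64, total_sold = 57

Answer: 57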